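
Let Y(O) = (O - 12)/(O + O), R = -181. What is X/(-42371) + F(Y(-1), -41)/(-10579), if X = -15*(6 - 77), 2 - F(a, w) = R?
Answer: -19020528/448242809 ≈ -0.042434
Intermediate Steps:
Y(O) = (-12 + O)/(2*O) (Y(O) = (-12 + O)/((2*O)) = (-12 + O)*(1/(2*O)) = (-12 + O)/(2*O))
F(a, w) = 183 (F(a, w) = 2 - 1*(-181) = 2 + 181 = 183)
X = 1065 (X = -15*(-71) = 1065)
X/(-42371) + F(Y(-1), -41)/(-10579) = 1065/(-42371) + 183/(-10579) = 1065*(-1/42371) + 183*(-1/10579) = -1065/42371 - 183/10579 = -19020528/448242809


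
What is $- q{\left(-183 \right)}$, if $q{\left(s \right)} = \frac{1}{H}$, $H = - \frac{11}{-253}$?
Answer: $-23$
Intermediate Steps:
$H = \frac{1}{23}$ ($H = \left(-11\right) \left(- \frac{1}{253}\right) = \frac{1}{23} \approx 0.043478$)
$q{\left(s \right)} = 23$ ($q{\left(s \right)} = \frac{1}{\frac{1}{23}} = 23$)
$- q{\left(-183 \right)} = \left(-1\right) 23 = -23$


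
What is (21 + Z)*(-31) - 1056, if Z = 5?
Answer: -1862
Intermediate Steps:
(21 + Z)*(-31) - 1056 = (21 + 5)*(-31) - 1056 = 26*(-31) - 1056 = -806 - 1056 = -1862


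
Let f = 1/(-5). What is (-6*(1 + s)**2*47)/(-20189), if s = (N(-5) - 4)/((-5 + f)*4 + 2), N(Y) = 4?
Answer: 282/20189 ≈ 0.013968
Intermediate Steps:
f = -1/5 ≈ -0.20000
s = 0 (s = (4 - 4)/((-5 - 1/5)*4 + 2) = 0/(-26/5*4 + 2) = 0/(-104/5 + 2) = 0/(-94/5) = 0*(-5/94) = 0)
(-6*(1 + s)**2*47)/(-20189) = (-6*(1 + 0)**2*47)/(-20189) = (-6*1**2*47)*(-1/20189) = (-6*1*47)*(-1/20189) = -6*47*(-1/20189) = -282*(-1/20189) = 282/20189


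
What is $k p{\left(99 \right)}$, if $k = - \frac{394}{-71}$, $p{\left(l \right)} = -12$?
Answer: $- \frac{4728}{71} \approx -66.592$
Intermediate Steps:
$k = \frac{394}{71}$ ($k = \left(-394\right) \left(- \frac{1}{71}\right) = \frac{394}{71} \approx 5.5493$)
$k p{\left(99 \right)} = \frac{394}{71} \left(-12\right) = - \frac{4728}{71}$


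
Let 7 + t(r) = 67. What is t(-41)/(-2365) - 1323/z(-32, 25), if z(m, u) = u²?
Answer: -633279/295625 ≈ -2.1422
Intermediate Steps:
t(r) = 60 (t(r) = -7 + 67 = 60)
t(-41)/(-2365) - 1323/z(-32, 25) = 60/(-2365) - 1323/(25²) = 60*(-1/2365) - 1323/625 = -12/473 - 1323*1/625 = -12/473 - 1323/625 = -633279/295625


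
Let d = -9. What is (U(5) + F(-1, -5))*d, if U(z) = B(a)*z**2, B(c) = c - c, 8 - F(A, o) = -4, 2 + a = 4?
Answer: -108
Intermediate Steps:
a = 2 (a = -2 + 4 = 2)
F(A, o) = 12 (F(A, o) = 8 - 1*(-4) = 8 + 4 = 12)
B(c) = 0
U(z) = 0 (U(z) = 0*z**2 = 0)
(U(5) + F(-1, -5))*d = (0 + 12)*(-9) = 12*(-9) = -108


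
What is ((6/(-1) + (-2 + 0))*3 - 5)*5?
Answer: -145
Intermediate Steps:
((6/(-1) + (-2 + 0))*3 - 5)*5 = ((6*(-1) - 2)*3 - 5)*5 = ((-6 - 2)*3 - 5)*5 = (-8*3 - 5)*5 = (-24 - 5)*5 = -29*5 = -145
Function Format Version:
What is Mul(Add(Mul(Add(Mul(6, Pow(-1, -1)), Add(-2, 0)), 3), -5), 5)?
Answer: -145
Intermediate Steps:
Mul(Add(Mul(Add(Mul(6, Pow(-1, -1)), Add(-2, 0)), 3), -5), 5) = Mul(Add(Mul(Add(Mul(6, -1), -2), 3), -5), 5) = Mul(Add(Mul(Add(-6, -2), 3), -5), 5) = Mul(Add(Mul(-8, 3), -5), 5) = Mul(Add(-24, -5), 5) = Mul(-29, 5) = -145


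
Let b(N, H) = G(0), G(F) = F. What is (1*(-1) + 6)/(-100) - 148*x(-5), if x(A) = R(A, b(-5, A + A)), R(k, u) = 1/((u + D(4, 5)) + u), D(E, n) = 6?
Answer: -1483/60 ≈ -24.717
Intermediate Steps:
b(N, H) = 0
R(k, u) = 1/(6 + 2*u) (R(k, u) = 1/((u + 6) + u) = 1/((6 + u) + u) = 1/(6 + 2*u))
x(A) = ⅙ (x(A) = 1/(2*(3 + 0)) = (½)/3 = (½)*(⅓) = ⅙)
(1*(-1) + 6)/(-100) - 148*x(-5) = (1*(-1) + 6)/(-100) - 148*⅙ = (-1 + 6)*(-1/100) - 74/3 = 5*(-1/100) - 74/3 = -1/20 - 74/3 = -1483/60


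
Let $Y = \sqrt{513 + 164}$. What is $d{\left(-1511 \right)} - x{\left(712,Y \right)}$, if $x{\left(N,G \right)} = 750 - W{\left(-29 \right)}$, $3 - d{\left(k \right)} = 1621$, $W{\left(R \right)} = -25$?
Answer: $-2393$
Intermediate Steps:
$d{\left(k \right)} = -1618$ ($d{\left(k \right)} = 3 - 1621 = -1618$)
$Y = \sqrt{677} \approx 26.019$
$x{\left(N,G \right)} = 775$ ($x{\left(N,G \right)} = 750 - -25 = 750 + 25 = 775$)
$d{\left(-1511 \right)} - x{\left(712,Y \right)} = -1618 - 775 = -2393$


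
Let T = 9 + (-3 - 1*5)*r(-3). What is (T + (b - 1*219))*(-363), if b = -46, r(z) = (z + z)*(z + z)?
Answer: 197472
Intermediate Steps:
r(z) = 4*z² (r(z) = (2*z)*(2*z) = 4*z²)
T = -279 (T = 9 + (-3 - 1*5)*(4*(-3)²) = 9 + (-3 - 5)*(4*9) = 9 - 8*36 = 9 - 288 = -279)
(T + (b - 1*219))*(-363) = (-279 + (-46 - 1*219))*(-363) = (-279 + (-46 - 219))*(-363) = (-279 - 265)*(-363) = -544*(-363) = 197472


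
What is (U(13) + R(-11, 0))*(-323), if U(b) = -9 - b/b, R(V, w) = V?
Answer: 6783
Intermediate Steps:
U(b) = -10 (U(b) = -9 - 1*1 = -9 - 1 = -10)
(U(13) + R(-11, 0))*(-323) = (-10 - 11)*(-323) = -21*(-323) = 6783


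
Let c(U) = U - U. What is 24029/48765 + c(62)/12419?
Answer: 24029/48765 ≈ 0.49275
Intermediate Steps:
c(U) = 0
24029/48765 + c(62)/12419 = 24029/48765 + 0/12419 = 24029*(1/48765) + 0*(1/12419) = 24029/48765 + 0 = 24029/48765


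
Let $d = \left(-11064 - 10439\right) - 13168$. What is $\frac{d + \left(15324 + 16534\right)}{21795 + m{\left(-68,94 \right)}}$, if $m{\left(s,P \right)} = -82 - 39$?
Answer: $- \frac{2813}{21674} \approx -0.12979$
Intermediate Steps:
$d = -34671$ ($d = -21503 - 13168 = -34671$)
$m{\left(s,P \right)} = -121$
$\frac{d + \left(15324 + 16534\right)}{21795 + m{\left(-68,94 \right)}} = \frac{-34671 + \left(15324 + 16534\right)}{21795 - 121} = \frac{-34671 + 31858}{21674} = \left(-2813\right) \frac{1}{21674} = - \frac{2813}{21674}$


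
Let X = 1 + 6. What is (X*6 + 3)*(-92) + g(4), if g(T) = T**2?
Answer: -4124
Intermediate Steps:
X = 7
(X*6 + 3)*(-92) + g(4) = (7*6 + 3)*(-92) + 4**2 = (42 + 3)*(-92) + 16 = 45*(-92) + 16 = -4140 + 16 = -4124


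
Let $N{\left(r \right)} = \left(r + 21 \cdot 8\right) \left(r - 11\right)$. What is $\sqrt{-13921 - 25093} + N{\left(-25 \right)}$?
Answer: $-5148 + i \sqrt{39014} \approx -5148.0 + 197.52 i$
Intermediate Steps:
$N{\left(r \right)} = \left(-11 + r\right) \left(168 + r\right)$ ($N{\left(r \right)} = \left(r + 168\right) \left(-11 + r\right) = \left(168 + r\right) \left(-11 + r\right) = \left(-11 + r\right) \left(168 + r\right)$)
$\sqrt{-13921 - 25093} + N{\left(-25 \right)} = \sqrt{-13921 - 25093} + \left(-1848 + \left(-25\right)^{2} + 157 \left(-25\right)\right) = \sqrt{-39014} - 5148 = i \sqrt{39014} - 5148 = -5148 + i \sqrt{39014}$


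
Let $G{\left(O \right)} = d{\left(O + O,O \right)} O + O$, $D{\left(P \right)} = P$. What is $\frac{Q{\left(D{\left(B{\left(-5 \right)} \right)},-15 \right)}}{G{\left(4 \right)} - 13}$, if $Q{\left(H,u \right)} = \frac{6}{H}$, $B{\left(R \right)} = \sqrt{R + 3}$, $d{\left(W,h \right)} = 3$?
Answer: $- i \sqrt{2} \approx - 1.4142 i$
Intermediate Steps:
$B{\left(R \right)} = \sqrt{3 + R}$
$G{\left(O \right)} = 4 O$ ($G{\left(O \right)} = 3 O + O = 4 O$)
$\frac{Q{\left(D{\left(B{\left(-5 \right)} \right)},-15 \right)}}{G{\left(4 \right)} - 13} = \frac{6 \frac{1}{\sqrt{3 - 5}}}{4 \cdot 4 - 13} = \frac{6 \frac{1}{\sqrt{-2}}}{16 - 13} = \frac{6 \frac{1}{i \sqrt{2}}}{3} = 6 \left(- \frac{i \sqrt{2}}{2}\right) \frac{1}{3} = - 3 i \sqrt{2} \cdot \frac{1}{3} = - i \sqrt{2}$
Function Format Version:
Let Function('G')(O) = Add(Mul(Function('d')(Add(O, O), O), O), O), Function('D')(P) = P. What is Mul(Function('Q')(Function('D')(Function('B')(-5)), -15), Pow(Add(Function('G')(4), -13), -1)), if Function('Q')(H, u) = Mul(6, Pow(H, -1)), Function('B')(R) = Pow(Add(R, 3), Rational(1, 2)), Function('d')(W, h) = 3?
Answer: Mul(-1, I, Pow(2, Rational(1, 2))) ≈ Mul(-1.4142, I)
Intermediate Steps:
Function('B')(R) = Pow(Add(3, R), Rational(1, 2))
Function('G')(O) = Mul(4, O) (Function('G')(O) = Add(Mul(3, O), O) = Mul(4, O))
Mul(Function('Q')(Function('D')(Function('B')(-5)), -15), Pow(Add(Function('G')(4), -13), -1)) = Mul(Mul(6, Pow(Pow(Add(3, -5), Rational(1, 2)), -1)), Pow(Add(Mul(4, 4), -13), -1)) = Mul(Mul(6, Pow(Pow(-2, Rational(1, 2)), -1)), Pow(Add(16, -13), -1)) = Mul(Mul(6, Pow(Mul(I, Pow(2, Rational(1, 2))), -1)), Pow(3, -1)) = Mul(Mul(6, Mul(Rational(-1, 2), I, Pow(2, Rational(1, 2)))), Rational(1, 3)) = Mul(Mul(-3, I, Pow(2, Rational(1, 2))), Rational(1, 3)) = Mul(-1, I, Pow(2, Rational(1, 2)))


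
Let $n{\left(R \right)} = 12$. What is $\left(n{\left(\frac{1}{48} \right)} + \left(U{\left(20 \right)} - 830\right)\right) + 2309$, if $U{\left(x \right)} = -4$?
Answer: $1487$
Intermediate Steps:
$\left(n{\left(\frac{1}{48} \right)} + \left(U{\left(20 \right)} - 830\right)\right) + 2309 = \left(12 - 834\right) + 2309 = -822 + 2309 = 1487$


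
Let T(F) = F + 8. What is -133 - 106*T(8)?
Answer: -1829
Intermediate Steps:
T(F) = 8 + F
-133 - 106*T(8) = -133 - 106*(8 + 8) = -133 - 106*16 = -133 - 1696 = -1829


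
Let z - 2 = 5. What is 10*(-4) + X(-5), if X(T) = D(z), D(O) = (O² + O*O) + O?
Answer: 65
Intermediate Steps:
z = 7 (z = 2 + 5 = 7)
D(O) = O + 2*O² (D(O) = (O² + O²) + O = 2*O² + O = O + 2*O²)
X(T) = 105 (X(T) = 7*(1 + 2*7) = 7*(1 + 14) = 7*15 = 105)
10*(-4) + X(-5) = 10*(-4) + 105 = -40 + 105 = 65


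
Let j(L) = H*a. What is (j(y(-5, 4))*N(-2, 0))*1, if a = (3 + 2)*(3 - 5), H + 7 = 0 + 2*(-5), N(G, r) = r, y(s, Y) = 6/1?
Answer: 0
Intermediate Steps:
y(s, Y) = 6 (y(s, Y) = 6*1 = 6)
H = -17 (H = -7 + (0 + 2*(-5)) = -7 + (0 - 10) = -7 - 10 = -17)
a = -10 (a = 5*(-2) = -10)
j(L) = 170 (j(L) = -17*(-10) = 170)
(j(y(-5, 4))*N(-2, 0))*1 = (170*0)*1 = 0*1 = 0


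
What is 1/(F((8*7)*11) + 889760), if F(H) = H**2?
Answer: 1/1269216 ≈ 7.8789e-7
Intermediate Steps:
1/(F((8*7)*11) + 889760) = 1/(((8*7)*11)**2 + 889760) = 1/((56*11)**2 + 889760) = 1/(616**2 + 889760) = 1/(379456 + 889760) = 1/1269216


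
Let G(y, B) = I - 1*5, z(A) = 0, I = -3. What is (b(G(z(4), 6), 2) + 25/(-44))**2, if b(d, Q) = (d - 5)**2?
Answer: 54922921/1936 ≈ 28369.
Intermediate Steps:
G(y, B) = -8 (G(y, B) = -3 - 1*5 = -3 - 5 = -8)
b(d, Q) = (-5 + d)**2
(b(G(z(4), 6), 2) + 25/(-44))**2 = ((-5 - 8)**2 + 25/(-44))**2 = ((-13)**2 + 25*(-1/44))**2 = (169 - 25/44)**2 = (7411/44)**2 = 54922921/1936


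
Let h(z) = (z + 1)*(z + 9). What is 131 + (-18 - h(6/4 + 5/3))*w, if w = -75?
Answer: 63397/12 ≈ 5283.1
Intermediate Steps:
h(z) = (1 + z)*(9 + z)
131 + (-18 - h(6/4 + 5/3))*w = 131 + (-18 - (9 + (6/4 + 5/3)² + 10*(6/4 + 5/3)))*(-75) = 131 + (-18 - (9 + (6*(¼) + 5*(⅓))² + 10*(6*(¼) + 5*(⅓))))*(-75) = 131 + (-18 - (9 + (3/2 + 5/3)² + 10*(3/2 + 5/3)))*(-75) = 131 + (-18 - (9 + (19/6)² + 10*(19/6)))*(-75) = 131 + (-18 - (9 + 361/36 + 95/3))*(-75) = 131 + (-18 - 1*1825/36)*(-75) = 131 + (-18 - 1825/36)*(-75) = 131 - 2473/36*(-75) = 131 + 61825/12 = 63397/12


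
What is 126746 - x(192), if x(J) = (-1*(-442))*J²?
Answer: -16167142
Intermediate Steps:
x(J) = 442*J²
126746 - x(192) = 126746 - 442*192² = 126746 - 442*36864 = 126746 - 1*16293888 = 126746 - 16293888 = -16167142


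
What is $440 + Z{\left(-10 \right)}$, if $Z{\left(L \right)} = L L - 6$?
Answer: $534$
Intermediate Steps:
$Z{\left(L \right)} = -6 + L^{2}$ ($Z{\left(L \right)} = L^{2} - 6 = -6 + L^{2}$)
$440 + Z{\left(-10 \right)} = 440 - \left(6 - \left(-10\right)^{2}\right) = 440 + \left(-6 + 100\right) = 440 + 94 = 534$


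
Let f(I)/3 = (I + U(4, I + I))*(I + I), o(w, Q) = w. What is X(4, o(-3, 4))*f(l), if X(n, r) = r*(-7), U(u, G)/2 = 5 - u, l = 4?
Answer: 3024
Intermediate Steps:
U(u, G) = 10 - 2*u (U(u, G) = 2*(5 - u) = 10 - 2*u)
f(I) = 6*I*(2 + I) (f(I) = 3*((I + (10 - 2*4))*(I + I)) = 3*((I + (10 - 8))*(2*I)) = 3*((I + 2)*(2*I)) = 3*((2 + I)*(2*I)) = 3*(2*I*(2 + I)) = 6*I*(2 + I))
X(n, r) = -7*r
X(4, o(-3, 4))*f(l) = (-7*(-3))*(6*4*(2 + 4)) = 21*(6*4*6) = 21*144 = 3024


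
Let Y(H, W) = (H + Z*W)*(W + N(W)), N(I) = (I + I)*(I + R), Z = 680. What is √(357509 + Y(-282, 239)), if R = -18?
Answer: √17177630235 ≈ 1.3106e+5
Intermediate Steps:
N(I) = 2*I*(-18 + I) (N(I) = (I + I)*(I - 18) = (2*I)*(-18 + I) = 2*I*(-18 + I))
Y(H, W) = (H + 680*W)*(W + 2*W*(-18 + W))
√(357509 + Y(-282, 239)) = √(357509 + 239*(-23800*239 - 35*(-282) + 1360*239² + 2*(-282)*239)) = √(357509 + 239*(-5688200 + 9870 + 1360*57121 - 134796)) = √(357509 + 239*(-5688200 + 9870 + 77684560 - 134796)) = √(357509 + 239*71871434) = √(357509 + 17177272726) = √17177630235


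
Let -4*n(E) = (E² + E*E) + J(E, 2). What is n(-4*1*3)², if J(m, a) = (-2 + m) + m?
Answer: 17161/4 ≈ 4290.3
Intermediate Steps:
J(m, a) = -2 + 2*m
n(E) = ½ - E/2 - E²/2 (n(E) = -((E² + E*E) + (-2 + 2*E))/4 = -((E² + E²) + (-2 + 2*E))/4 = -(2*E² + (-2 + 2*E))/4 = -(-2 + 2*E + 2*E²)/4 = ½ - E/2 - E²/2)
n(-4*1*3)² = (½ - (-4*1)*3/2 - (-4*1*3)²/2)² = (½ - (-2)*3 - (-4*3)²/2)² = (½ - ½*(-12) - ½*(-12)²)² = (½ + 6 - ½*144)² = (½ + 6 - 72)² = (-131/2)² = 17161/4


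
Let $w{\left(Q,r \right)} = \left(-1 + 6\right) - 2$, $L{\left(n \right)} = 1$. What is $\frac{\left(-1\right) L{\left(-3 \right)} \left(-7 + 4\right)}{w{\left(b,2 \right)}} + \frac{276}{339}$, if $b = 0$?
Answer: $\frac{205}{113} \approx 1.8142$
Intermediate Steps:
$w{\left(Q,r \right)} = 3$ ($w{\left(Q,r \right)} = 5 - 2 = 3$)
$\frac{\left(-1\right) L{\left(-3 \right)} \left(-7 + 4\right)}{w{\left(b,2 \right)}} + \frac{276}{339} = \frac{\left(-1\right) 1 \left(-7 + 4\right)}{3} + \frac{276}{339} = - 1 \left(-3\right) \frac{1}{3} + 276 \cdot \frac{1}{339} = \left(-1\right) \left(-3\right) \frac{1}{3} + \frac{92}{113} = 3 \cdot \frac{1}{3} + \frac{92}{113} = 1 + \frac{92}{113} = \frac{205}{113}$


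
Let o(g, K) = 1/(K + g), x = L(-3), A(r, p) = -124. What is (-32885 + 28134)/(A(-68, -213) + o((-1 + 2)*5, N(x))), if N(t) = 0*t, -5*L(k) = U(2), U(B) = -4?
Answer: 23755/619 ≈ 38.376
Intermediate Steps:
L(k) = ⅘ (L(k) = -⅕*(-4) = ⅘)
x = ⅘ ≈ 0.80000
N(t) = 0
(-32885 + 28134)/(A(-68, -213) + o((-1 + 2)*5, N(x))) = (-32885 + 28134)/(-124 + 1/(0 + (-1 + 2)*5)) = -4751/(-124 + 1/(0 + 1*5)) = -4751/(-124 + 1/(0 + 5)) = -4751/(-124 + 1/5) = -4751/(-124 + ⅕) = -4751/(-619/5) = -4751*(-5/619) = 23755/619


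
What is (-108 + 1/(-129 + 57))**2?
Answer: 60481729/5184 ≈ 11667.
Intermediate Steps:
(-108 + 1/(-129 + 57))**2 = (-108 + 1/(-72))**2 = (-108 - 1/72)**2 = (-7777/72)**2 = 60481729/5184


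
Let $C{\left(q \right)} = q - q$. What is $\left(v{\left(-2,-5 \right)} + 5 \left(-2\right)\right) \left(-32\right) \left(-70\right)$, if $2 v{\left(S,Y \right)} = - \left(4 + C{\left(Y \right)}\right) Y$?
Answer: $0$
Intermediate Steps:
$C{\left(q \right)} = 0$
$v{\left(S,Y \right)} = - 2 Y$ ($v{\left(S,Y \right)} = \frac{\left(-1\right) \left(4 + 0\right) Y}{2} = \frac{\left(-1\right) 4 Y}{2} = \frac{\left(-4\right) Y}{2} = - 2 Y$)
$\left(v{\left(-2,-5 \right)} + 5 \left(-2\right)\right) \left(-32\right) \left(-70\right) = \left(\left(-2\right) \left(-5\right) + 5 \left(-2\right)\right) \left(-32\right) \left(-70\right) = \left(10 - 10\right) \left(-32\right) \left(-70\right) = 0 \left(-32\right) \left(-70\right) = 0 \left(-70\right) = 0$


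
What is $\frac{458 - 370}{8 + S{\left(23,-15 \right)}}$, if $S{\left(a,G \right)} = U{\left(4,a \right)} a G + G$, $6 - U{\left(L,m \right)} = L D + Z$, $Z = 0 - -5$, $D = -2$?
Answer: $- \frac{11}{389} \approx -0.028278$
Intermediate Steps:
$Z = 5$ ($Z = 0 + 5 = 5$)
$U{\left(L,m \right)} = 1 + 2 L$ ($U{\left(L,m \right)} = 6 - \left(L \left(-2\right) + 5\right) = 6 - \left(- 2 L + 5\right) = 6 - \left(5 - 2 L\right) = 6 + \left(-5 + 2 L\right) = 1 + 2 L$)
$S{\left(a,G \right)} = G + 9 G a$ ($S{\left(a,G \right)} = \left(1 + 2 \cdot 4\right) a G + G = \left(1 + 8\right) a G + G = 9 a G + G = 9 G a + G = G + 9 G a$)
$\frac{458 - 370}{8 + S{\left(23,-15 \right)}} = \frac{458 - 370}{8 - 15 \left(1 + 9 \cdot 23\right)} = \frac{88}{8 - 15 \left(1 + 207\right)} = \frac{88}{8 - 3120} = \frac{88}{-3112} = 88 \left(- \frac{1}{3112}\right) = - \frac{11}{389}$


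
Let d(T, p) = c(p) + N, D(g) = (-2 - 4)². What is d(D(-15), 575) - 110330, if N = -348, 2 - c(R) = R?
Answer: -111251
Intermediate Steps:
D(g) = 36 (D(g) = (-6)² = 36)
c(R) = 2 - R
d(T, p) = -346 - p (d(T, p) = (2 - p) - 348 = -346 - p)
d(D(-15), 575) - 110330 = (-346 - 1*575) - 110330 = (-346 - 575) - 110330 = -921 - 110330 = -111251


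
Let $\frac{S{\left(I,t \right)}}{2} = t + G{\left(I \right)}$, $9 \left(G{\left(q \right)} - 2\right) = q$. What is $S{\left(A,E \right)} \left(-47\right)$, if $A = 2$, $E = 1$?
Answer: $- \frac{2726}{9} \approx -302.89$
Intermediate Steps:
$G{\left(q \right)} = 2 + \frac{q}{9}$
$S{\left(I,t \right)} = 4 + 2 t + \frac{2 I}{9}$ ($S{\left(I,t \right)} = 2 \left(t + \left(2 + \frac{I}{9}\right)\right) = 2 \left(2 + t + \frac{I}{9}\right) = 4 + 2 t + \frac{2 I}{9}$)
$S{\left(A,E \right)} \left(-47\right) = \left(4 + 2 \cdot 1 + \frac{2}{9} \cdot 2\right) \left(-47\right) = \left(4 + 2 + \frac{4}{9}\right) \left(-47\right) = \frac{58}{9} \left(-47\right) = - \frac{2726}{9}$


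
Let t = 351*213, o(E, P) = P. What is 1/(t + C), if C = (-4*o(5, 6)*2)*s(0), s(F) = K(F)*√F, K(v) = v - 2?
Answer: 1/74763 ≈ 1.3376e-5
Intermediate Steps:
K(v) = -2 + v
s(F) = √F*(-2 + F) (s(F) = (-2 + F)*√F = √F*(-2 + F))
t = 74763
C = 0 (C = (-4*6*2)*(√0*(-2 + 0)) = (-24*2)*(0*(-2)) = -48*0 = 0)
1/(t + C) = 1/(74763 + 0) = 1/74763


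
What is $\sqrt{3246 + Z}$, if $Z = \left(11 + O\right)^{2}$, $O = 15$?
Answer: $\sqrt{3922} \approx 62.626$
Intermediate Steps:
$Z = 676$ ($Z = \left(11 + 15\right)^{2} = 26^{2} = 676$)
$\sqrt{3246 + Z} = \sqrt{3246 + 676} = \sqrt{3922}$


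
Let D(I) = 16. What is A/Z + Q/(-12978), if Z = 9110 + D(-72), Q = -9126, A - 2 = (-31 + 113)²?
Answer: 1579388/1096641 ≈ 1.4402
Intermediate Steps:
A = 6726 (A = 2 + (-31 + 113)² = 2 + 82² = 2 + 6724 = 6726)
Z = 9126 (Z = 9110 + 16 = 9126)
A/Z + Q/(-12978) = 6726/9126 - 9126/(-12978) = 6726*(1/9126) - 9126*(-1/12978) = 1121/1521 + 507/721 = 1579388/1096641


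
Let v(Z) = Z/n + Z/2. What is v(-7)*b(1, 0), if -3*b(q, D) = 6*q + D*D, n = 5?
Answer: 49/5 ≈ 9.8000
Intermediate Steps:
b(q, D) = -2*q - D²/3 (b(q, D) = -(6*q + D*D)/3 = -(6*q + D²)/3 = -(D² + 6*q)/3 = -2*q - D²/3)
v(Z) = 7*Z/10 (v(Z) = Z/5 + Z/2 = 7*Z/10)
v(-7)*b(1, 0) = ((7/10)*(-7))*(-2*1 - ⅓*0²) = -49*(-2 - ⅓*0)/10 = -49*(-2 + 0)/10 = -49/10*(-2) = 49/5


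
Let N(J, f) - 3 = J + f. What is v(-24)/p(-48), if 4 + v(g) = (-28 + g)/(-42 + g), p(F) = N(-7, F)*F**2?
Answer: 53/1976832 ≈ 2.6811e-5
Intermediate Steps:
N(J, f) = 3 + J + f (N(J, f) = 3 + (J + f) = 3 + J + f)
p(F) = F**2*(-4 + F) (p(F) = (3 - 7 + F)*F**2 = (-4 + F)*F**2 = F**2*(-4 + F))
v(g) = -4 + (-28 + g)/(-42 + g)
v(-24)/p(-48) = ((140 - 3*(-24))/(-42 - 24))/(((-48)**2*(-4 - 48))) = ((140 + 72)/(-66))/((2304*(-52))) = -1/66*212/(-119808) = -106/33*(-1/119808) = 53/1976832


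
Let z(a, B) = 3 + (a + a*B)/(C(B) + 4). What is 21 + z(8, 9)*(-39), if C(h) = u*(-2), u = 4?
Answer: 684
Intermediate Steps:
C(h) = -8 (C(h) = 4*(-2) = -8)
z(a, B) = 3 - a/4 - B*a/4 (z(a, B) = 3 + (a + a*B)/(-8 + 4) = 3 + (a + B*a)/(-4) = 3 + (a + B*a)*(-¼) = 3 + (-a/4 - B*a/4) = 3 - a/4 - B*a/4)
21 + z(8, 9)*(-39) = 21 + (3 - ¼*8 - ¼*9*8)*(-39) = 21 + (3 - 2 - 18)*(-39) = 21 - 17*(-39) = 21 + 663 = 684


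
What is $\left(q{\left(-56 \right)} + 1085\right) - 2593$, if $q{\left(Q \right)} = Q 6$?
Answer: $-1844$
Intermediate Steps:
$q{\left(Q \right)} = 6 Q$
$\left(q{\left(-56 \right)} + 1085\right) - 2593 = \left(6 \left(-56\right) + 1085\right) - 2593 = \left(-336 + 1085\right) - 2593 = 749 - 2593 = -1844$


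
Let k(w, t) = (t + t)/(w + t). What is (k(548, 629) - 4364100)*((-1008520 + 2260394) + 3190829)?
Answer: -22820141402106726/1177 ≈ -1.9388e+13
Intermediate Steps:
k(w, t) = 2*t/(t + w) (k(w, t) = (2*t)/(t + w) = 2*t/(t + w))
(k(548, 629) - 4364100)*((-1008520 + 2260394) + 3190829) = (2*629/(629 + 548) - 4364100)*((-1008520 + 2260394) + 3190829) = (2*629/1177 - 4364100)*(1251874 + 3190829) = (2*629*(1/1177) - 4364100)*4442703 = (1258/1177 - 4364100)*4442703 = -5136544442/1177*4442703 = -22820141402106726/1177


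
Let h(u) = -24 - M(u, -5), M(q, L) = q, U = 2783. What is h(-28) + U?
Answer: 2787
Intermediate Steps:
h(u) = -24 - u
h(-28) + U = (-24 - 1*(-28)) + 2783 = (-24 + 28) + 2783 = 4 + 2783 = 2787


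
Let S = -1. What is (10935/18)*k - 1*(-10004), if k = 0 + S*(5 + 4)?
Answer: 9073/2 ≈ 4536.5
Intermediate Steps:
k = -9 (k = 0 - (5 + 4) = 0 - 1*9 = 0 - 9 = -9)
(10935/18)*k - 1*(-10004) = (10935/18)*(-9) - 1*(-10004) = (10935*(1/18))*(-9) + 10004 = (1215/2)*(-9) + 10004 = -10935/2 + 10004 = 9073/2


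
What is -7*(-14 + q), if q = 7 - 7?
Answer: 98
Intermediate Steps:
q = 0
-7*(-14 + q) = -7*(-14 + 0) = -7*(-14) = 98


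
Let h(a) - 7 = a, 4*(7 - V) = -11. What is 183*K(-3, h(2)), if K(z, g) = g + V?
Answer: 13725/4 ≈ 3431.3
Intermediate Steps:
V = 39/4 (V = 7 - 1/4*(-11) = 7 + 11/4 = 39/4 ≈ 9.7500)
h(a) = 7 + a
K(z, g) = 39/4 + g (K(z, g) = g + 39/4 = 39/4 + g)
183*K(-3, h(2)) = 183*(39/4 + (7 + 2)) = 183*(39/4 + 9) = 183*(75/4) = 13725/4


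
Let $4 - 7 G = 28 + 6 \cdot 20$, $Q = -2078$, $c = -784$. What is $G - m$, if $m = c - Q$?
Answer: $- \frac{9202}{7} \approx -1314.6$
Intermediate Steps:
$G = - \frac{144}{7}$ ($G = \frac{4}{7} - \frac{28 + 6 \cdot 20}{7} = \frac{4}{7} - \frac{28 + 120}{7} = \frac{4}{7} - \frac{148}{7} = - \frac{144}{7} \approx -20.571$)
$m = 1294$ ($m = -784 - -2078 = -784 + 2078 = 1294$)
$G - m = - \frac{144}{7} - 1294 = - \frac{9202}{7}$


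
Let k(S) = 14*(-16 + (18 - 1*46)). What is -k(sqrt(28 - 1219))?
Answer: 616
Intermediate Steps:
k(S) = -616 (k(S) = 14*(-16 + (18 - 46)) = 14*(-16 - 28) = 14*(-44) = -616)
-k(sqrt(28 - 1219)) = -1*(-616) = 616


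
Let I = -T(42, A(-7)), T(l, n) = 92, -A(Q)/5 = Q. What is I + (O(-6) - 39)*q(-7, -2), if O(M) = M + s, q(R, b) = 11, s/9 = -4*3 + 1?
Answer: -1676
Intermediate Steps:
s = -99 (s = 9*(-4*3 + 1) = 9*(-12 + 1) = 9*(-11) = -99)
A(Q) = -5*Q
O(M) = -99 + M (O(M) = M - 99 = -99 + M)
I = -92 (I = -1*92 = -92)
I + (O(-6) - 39)*q(-7, -2) = -92 + ((-99 - 6) - 39)*11 = -92 + (-105 - 39)*11 = -92 - 144*11 = -92 - 1584 = -1676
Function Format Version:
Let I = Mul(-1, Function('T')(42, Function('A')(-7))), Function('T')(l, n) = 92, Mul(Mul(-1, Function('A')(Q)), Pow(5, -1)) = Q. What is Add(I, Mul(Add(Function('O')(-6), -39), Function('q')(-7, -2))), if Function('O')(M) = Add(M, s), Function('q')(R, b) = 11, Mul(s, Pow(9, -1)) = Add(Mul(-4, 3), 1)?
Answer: -1676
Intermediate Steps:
s = -99 (s = Mul(9, Add(Mul(-4, 3), 1)) = Mul(9, Add(-12, 1)) = Mul(9, -11) = -99)
Function('A')(Q) = Mul(-5, Q)
Function('O')(M) = Add(-99, M) (Function('O')(M) = Add(M, -99) = Add(-99, M))
I = -92 (I = Mul(-1, 92) = -92)
Add(I, Mul(Add(Function('O')(-6), -39), Function('q')(-7, -2))) = Add(-92, Mul(Add(Add(-99, -6), -39), 11)) = Add(-92, Mul(Add(-105, -39), 11)) = Add(-92, Mul(-144, 11)) = Add(-92, -1584) = -1676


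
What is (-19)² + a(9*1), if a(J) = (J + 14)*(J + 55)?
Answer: 1833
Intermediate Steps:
a(J) = (14 + J)*(55 + J)
(-19)² + a(9*1) = (-19)² + (770 + (9*1)² + 69*(9*1)) = 361 + (770 + 9² + 69*9) = 361 + (770 + 81 + 621) = 361 + 1472 = 1833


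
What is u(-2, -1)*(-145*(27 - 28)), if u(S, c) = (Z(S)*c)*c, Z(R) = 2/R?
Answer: -145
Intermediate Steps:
u(S, c) = 2*c²/S (u(S, c) = ((2/S)*c)*c = (2*c/S)*c = 2*c²/S)
u(-2, -1)*(-145*(27 - 28)) = (2*(-1)²/(-2))*(-145*(27 - 28)) = (2*(-½)*1)*(-145*(-1)) = -1*145 = -145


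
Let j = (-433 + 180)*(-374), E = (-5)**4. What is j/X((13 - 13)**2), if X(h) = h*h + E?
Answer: 94622/625 ≈ 151.40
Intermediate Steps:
E = 625
X(h) = 625 + h**2 (X(h) = h*h + 625 = h**2 + 625 = 625 + h**2)
j = 94622 (j = -253*(-374) = 94622)
j/X((13 - 13)**2) = 94622/(625 + ((13 - 13)**2)**2) = 94622/(625 + (0**2)**2) = 94622/(625 + 0**2) = 94622/(625 + 0) = 94622/625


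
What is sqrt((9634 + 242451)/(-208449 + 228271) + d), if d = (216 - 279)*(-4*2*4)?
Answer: sqrt(797106783814)/19822 ≈ 45.041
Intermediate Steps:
d = 2016 (d = -(-504)*4 = -63*(-32) = 2016)
sqrt((9634 + 242451)/(-208449 + 228271) + d) = sqrt((9634 + 242451)/(-208449 + 228271) + 2016) = sqrt(252085/19822 + 2016) = sqrt(40213237/19822) = sqrt(797106783814)/19822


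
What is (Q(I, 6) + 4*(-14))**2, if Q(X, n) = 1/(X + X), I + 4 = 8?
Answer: 199809/64 ≈ 3122.0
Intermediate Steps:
I = 4 (I = -4 + 8 = 4)
Q(X, n) = 1/(2*X)
(Q(I, 6) + 4*(-14))**2 = ((1/2)/4 + 4*(-14))**2 = ((1/2)*(1/4) - 56)**2 = (1/8 - 56)**2 = (-447/8)**2 = 199809/64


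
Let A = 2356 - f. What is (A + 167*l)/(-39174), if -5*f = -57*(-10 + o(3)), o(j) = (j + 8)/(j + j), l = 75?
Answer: -149741/391740 ≈ -0.38225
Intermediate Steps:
o(j) = (8 + j)/(2*j) (o(j) = (8 + j)/((2*j)) = (8 + j)*(1/(2*j)) = (8 + j)/(2*j))
f = -931/10 (f = -(-57)*(-10 + (1/2)*(8 + 3)/3)/5 = -(-57)*(-10 + (1/2)*(1/3)*11)/5 = -(-57)*(-10 + 11/6)/5 = -(-57)*(-49)/(5*6) = -1/5*931/2 = -931/10 ≈ -93.100)
A = 24491/10 (A = 2356 - 1*(-931/10) = 2356 + 931/10 = 24491/10 ≈ 2449.1)
(A + 167*l)/(-39174) = (24491/10 + 167*75)/(-39174) = (24491/10 + 12525)*(-1/39174) = (149741/10)*(-1/39174) = -149741/391740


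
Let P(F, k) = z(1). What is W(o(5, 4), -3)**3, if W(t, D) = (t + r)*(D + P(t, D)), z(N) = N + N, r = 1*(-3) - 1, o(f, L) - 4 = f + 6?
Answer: -1331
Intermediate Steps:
o(f, L) = 10 + f (o(f, L) = 4 + (f + 6) = 4 + (6 + f) = 10 + f)
r = -4 (r = -3 - 1 = -4)
z(N) = 2*N
P(F, k) = 2 (P(F, k) = 2*1 = 2)
W(t, D) = (-4 + t)*(2 + D) (W(t, D) = (t - 4)*(D + 2) = (-4 + t)*(2 + D))
W(o(5, 4), -3)**3 = (-8 - 4*(-3) + 2*(10 + 5) - 3*(10 + 5))**3 = (-8 + 12 + 2*15 - 3*15)**3 = (-8 + 12 + 30 - 45)**3 = (-11)**3 = -1331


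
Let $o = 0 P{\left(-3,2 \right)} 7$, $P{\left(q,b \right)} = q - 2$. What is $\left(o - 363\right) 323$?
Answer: $-117249$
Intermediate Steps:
$P{\left(q,b \right)} = -2 + q$ ($P{\left(q,b \right)} = q - 2 = -2 + q$)
$o = 0$ ($o = 0 \left(-2 - 3\right) 7 = 0 \left(-5\right) 7 = 0 \cdot 7 = 0$)
$\left(o - 363\right) 323 = \left(0 - 363\right) 323 = \left(-363\right) 323 = -117249$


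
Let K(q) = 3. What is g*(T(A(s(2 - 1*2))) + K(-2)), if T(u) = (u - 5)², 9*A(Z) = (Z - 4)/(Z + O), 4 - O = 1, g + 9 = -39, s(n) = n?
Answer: -344128/243 ≈ -1416.2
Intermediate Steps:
g = -48 (g = -9 - 39 = -48)
O = 3 (O = 4 - 1*1 = 4 - 1 = 3)
A(Z) = (-4 + Z)/(9*(3 + Z)) (A(Z) = ((Z - 4)/(Z + 3))/9 = ((-4 + Z)/(3 + Z))/9 = (-4 + Z)/(9*(3 + Z)))
T(u) = (-5 + u)²
g*(T(A(s(2 - 1*2))) + K(-2)) = -48*((-5 + (-4 + (2 - 1*2))/(9*(3 + (2 - 1*2))))² + 3) = -48*((-5 + (-4 + (2 - 2))/(9*(3 + (2 - 2))))² + 3) = -48*((-5 + (-4 + 0)/(9*(3 + 0)))² + 3) = -48*((-5 + (⅑)*(-4)/3)² + 3) = -48*((-5 + (⅑)*(⅓)*(-4))² + 3) = -48*((-5 - 4/27)² + 3) = -48*((-139/27)² + 3) = -48*(19321/729 + 3) = -48*21508/729 = -344128/243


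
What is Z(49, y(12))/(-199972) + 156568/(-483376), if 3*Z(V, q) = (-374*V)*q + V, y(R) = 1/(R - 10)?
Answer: -466261247/1510338523 ≈ -0.30871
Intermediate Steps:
y(R) = 1/(-10 + R)
Z(V, q) = V/3 - 374*V*q/3 (Z(V, q) = ((-374*V)*q + V)/3 = (-374*V*q + V)/3 = (V - 374*V*q)/3 = V/3 - 374*V*q/3)
Z(49, y(12))/(-199972) + 156568/(-483376) = ((1/3)*49*(1 - 374/(-10 + 12)))/(-199972) + 156568/(-483376) = ((1/3)*49*(1 - 374/2))*(-1/199972) + 156568*(-1/483376) = ((1/3)*49*(1 - 374*1/2))*(-1/199972) - 19571/60422 = ((1/3)*49*(1 - 187))*(-1/199972) - 19571/60422 = ((1/3)*49*(-186))*(-1/199972) - 19571/60422 = -3038*(-1/199972) - 19571/60422 = 1519/99986 - 19571/60422 = -466261247/1510338523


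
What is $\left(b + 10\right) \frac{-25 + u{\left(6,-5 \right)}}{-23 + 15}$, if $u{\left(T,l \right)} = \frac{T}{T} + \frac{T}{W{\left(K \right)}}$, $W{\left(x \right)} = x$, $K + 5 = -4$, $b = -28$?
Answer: $- \frac{111}{2} \approx -55.5$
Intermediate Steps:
$K = -9$ ($K = -5 - 4 = -9$)
$u{\left(T,l \right)} = 1 - \frac{T}{9}$ ($u{\left(T,l \right)} = \frac{T}{T} + \frac{T}{-9} = 1 + T \left(- \frac{1}{9}\right) = 1 - \frac{T}{9}$)
$\left(b + 10\right) \frac{-25 + u{\left(6,-5 \right)}}{-23 + 15} = \left(-28 + 10\right) \frac{-25 + \left(1 - \frac{2}{3}\right)}{-23 + 15} = - 18 \frac{-25 + \left(1 - \frac{2}{3}\right)}{-8} = - 18 \left(-25 + \frac{1}{3}\right) \left(- \frac{1}{8}\right) = - 18 \left(\left(- \frac{74}{3}\right) \left(- \frac{1}{8}\right)\right) = \left(-18\right) \frac{37}{12} = - \frac{111}{2}$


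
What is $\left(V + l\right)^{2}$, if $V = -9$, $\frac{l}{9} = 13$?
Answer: $11664$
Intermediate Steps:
$l = 117$ ($l = 9 \cdot 13 = 117$)
$\left(V + l\right)^{2} = \left(-9 + 117\right)^{2} = 108^{2} = 11664$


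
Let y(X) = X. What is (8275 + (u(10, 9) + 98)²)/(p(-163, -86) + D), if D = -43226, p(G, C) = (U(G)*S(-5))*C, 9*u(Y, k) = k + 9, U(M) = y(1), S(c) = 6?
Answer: -18275/43742 ≈ -0.41779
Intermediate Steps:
U(M) = 1
u(Y, k) = 1 + k/9 (u(Y, k) = (k + 9)/9 = (9 + k)/9 = 1 + k/9)
p(G, C) = 6*C (p(G, C) = (1*6)*C = 6*C)
(8275 + (u(10, 9) + 98)²)/(p(-163, -86) + D) = (8275 + ((1 + (⅑)*9) + 98)²)/(6*(-86) - 43226) = (8275 + ((1 + 1) + 98)²)/(-516 - 43226) = (8275 + (2 + 98)²)/(-43742) = (8275 + 100²)*(-1/43742) = (8275 + 10000)*(-1/43742) = 18275*(-1/43742) = -18275/43742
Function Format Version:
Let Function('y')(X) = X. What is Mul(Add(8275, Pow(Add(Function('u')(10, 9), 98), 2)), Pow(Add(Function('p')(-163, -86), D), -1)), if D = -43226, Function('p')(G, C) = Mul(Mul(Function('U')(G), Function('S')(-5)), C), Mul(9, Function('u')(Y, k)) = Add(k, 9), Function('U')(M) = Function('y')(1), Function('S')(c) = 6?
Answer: Rational(-18275, 43742) ≈ -0.41779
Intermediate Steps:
Function('U')(M) = 1
Function('u')(Y, k) = Add(1, Mul(Rational(1, 9), k)) (Function('u')(Y, k) = Mul(Rational(1, 9), Add(k, 9)) = Mul(Rational(1, 9), Add(9, k)) = Add(1, Mul(Rational(1, 9), k)))
Function('p')(G, C) = Mul(6, C) (Function('p')(G, C) = Mul(Mul(1, 6), C) = Mul(6, C))
Mul(Add(8275, Pow(Add(Function('u')(10, 9), 98), 2)), Pow(Add(Function('p')(-163, -86), D), -1)) = Mul(Add(8275, Pow(Add(Add(1, Mul(Rational(1, 9), 9)), 98), 2)), Pow(Add(Mul(6, -86), -43226), -1)) = Mul(Add(8275, Pow(Add(Add(1, 1), 98), 2)), Pow(Add(-516, -43226), -1)) = Mul(Add(8275, Pow(Add(2, 98), 2)), Pow(-43742, -1)) = Mul(Add(8275, Pow(100, 2)), Rational(-1, 43742)) = Mul(Add(8275, 10000), Rational(-1, 43742)) = Mul(18275, Rational(-1, 43742)) = Rational(-18275, 43742)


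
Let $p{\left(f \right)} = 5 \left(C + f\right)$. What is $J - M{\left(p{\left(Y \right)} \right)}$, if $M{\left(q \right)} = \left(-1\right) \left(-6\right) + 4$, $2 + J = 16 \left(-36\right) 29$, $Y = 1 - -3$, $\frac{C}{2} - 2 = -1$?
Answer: $-16716$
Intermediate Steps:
$C = 2$ ($C = 4 + 2 \left(-1\right) = 4 - 2 = 2$)
$Y = 4$ ($Y = 1 + 3 = 4$)
$p{\left(f \right)} = 10 + 5 f$ ($p{\left(f \right)} = 5 \left(2 + f\right) = 10 + 5 f$)
$J = -16706$ ($J = -2 + 16 \left(-36\right) 29 = -2 - 16704 = -16706$)
$M{\left(q \right)} = 10$ ($M{\left(q \right)} = 6 + 4 = 10$)
$J - M{\left(p{\left(Y \right)} \right)} = -16706 - 10 = -16716$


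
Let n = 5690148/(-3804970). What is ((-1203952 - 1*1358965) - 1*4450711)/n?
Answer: 2223887010930/474179 ≈ 4.6900e+6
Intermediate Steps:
n = -2845074/1902485 (n = 5690148*(-1/3804970) = -2845074/1902485 ≈ -1.4955)
((-1203952 - 1*1358965) - 1*4450711)/n = ((-1203952 - 1*1358965) - 1*4450711)/(-2845074/1902485) = ((-1203952 - 1358965) - 4450711)*(-1902485/2845074) = (-2562917 - 4450711)*(-1902485/2845074) = -7013628*(-1902485/2845074) = 2223887010930/474179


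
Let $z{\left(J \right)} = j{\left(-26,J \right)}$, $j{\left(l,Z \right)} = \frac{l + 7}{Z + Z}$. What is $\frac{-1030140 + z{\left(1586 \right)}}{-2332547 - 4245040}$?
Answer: $\frac{3267604099}{20864105964} \approx 0.15661$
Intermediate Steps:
$j{\left(l,Z \right)} = \frac{7 + l}{2 Z}$
$z{\left(J \right)} = - \frac{19}{2 J}$ ($z{\left(J \right)} = \frac{7 - 26}{2 J} = \frac{1}{2} \frac{1}{J} \left(-19\right) = - \frac{19}{2 J}$)
$\frac{-1030140 + z{\left(1586 \right)}}{-2332547 - 4245040} = \frac{-1030140 - \frac{19}{2 \cdot 1586}}{-2332547 - 4245040} = \frac{-1030140 - \frac{19}{3172}}{-6577587} = \left(-1030140 - \frac{19}{3172}\right) \left(- \frac{1}{6577587}\right) = \left(- \frac{3267604099}{3172}\right) \left(- \frac{1}{6577587}\right) = \frac{3267604099}{20864105964}$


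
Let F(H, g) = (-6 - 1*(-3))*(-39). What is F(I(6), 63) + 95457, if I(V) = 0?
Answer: 95574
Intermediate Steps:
F(H, g) = 117 (F(H, g) = (-6 + 3)*(-39) = -3*(-39) = 117)
F(I(6), 63) + 95457 = 117 + 95457 = 95574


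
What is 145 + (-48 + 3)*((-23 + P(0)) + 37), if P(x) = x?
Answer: -485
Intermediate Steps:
145 + (-48 + 3)*((-23 + P(0)) + 37) = 145 + (-48 + 3)*((-23 + 0) + 37) = 145 - 45*(-23 + 37) = 145 - 45*14 = 145 - 630 = -485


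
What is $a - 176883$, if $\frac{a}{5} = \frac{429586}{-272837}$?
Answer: $- \frac{48262375001}{272837} \approx -1.7689 \cdot 10^{5}$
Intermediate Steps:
$a = - \frac{2147930}{272837}$ ($a = 5 \frac{429586}{-272837} = 5 \cdot 429586 \left(- \frac{1}{272837}\right) = 5 \left(- \frac{429586}{272837}\right) = - \frac{2147930}{272837} \approx -7.8726$)
$a - 176883 = - \frac{2147930}{272837} - 176883 = - \frac{48262375001}{272837}$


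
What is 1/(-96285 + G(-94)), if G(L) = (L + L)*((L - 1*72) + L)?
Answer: -1/47405 ≈ -2.1095e-5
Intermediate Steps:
G(L) = 2*L*(-72 + 2*L) (G(L) = (2*L)*((L - 72) + L) = (2*L)*((-72 + L) + L) = (2*L)*(-72 + 2*L) = 2*L*(-72 + 2*L))
1/(-96285 + G(-94)) = 1/(-96285 + 4*(-94)*(-36 - 94)) = 1/(-96285 + 4*(-94)*(-130)) = 1/(-96285 + 48880) = 1/(-47405) = -1/47405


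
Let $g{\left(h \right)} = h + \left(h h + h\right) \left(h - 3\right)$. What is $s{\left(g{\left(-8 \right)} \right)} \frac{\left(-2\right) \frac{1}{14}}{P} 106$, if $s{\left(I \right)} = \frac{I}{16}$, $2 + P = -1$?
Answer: $- \frac{1378}{7} \approx -196.86$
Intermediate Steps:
$P = -3$ ($P = -2 - 1 = -3$)
$g{\left(h \right)} = h + \left(-3 + h\right) \left(h + h^{2}\right)$ ($g{\left(h \right)} = h + \left(h^{2} + h\right) \left(-3 + h\right) = h + \left(h + h^{2}\right) \left(-3 + h\right) = h + \left(-3 + h\right) \left(h + h^{2}\right)$)
$s{\left(I \right)} = \frac{I}{16}$ ($s{\left(I \right)} = I \frac{1}{16} = \frac{I}{16}$)
$s{\left(g{\left(-8 \right)} \right)} \frac{\left(-2\right) \frac{1}{14}}{P} 106 = \frac{\left(-8\right) \left(-2 + \left(-8\right)^{2} - -16\right)}{16} \frac{\left(-2\right) \frac{1}{14}}{-3} \cdot 106 = \frac{\left(-8\right) \left(-2 + 64 + 16\right)}{16} \left(-2\right) \frac{1}{14} \left(- \frac{1}{3}\right) 106 = \frac{\left(-8\right) 78}{16} \left(- \frac{1}{7}\right) \left(- \frac{1}{3}\right) 106 = \frac{1}{16} \left(-624\right) \frac{1}{21} \cdot 106 = \left(-39\right) \frac{106}{21} = - \frac{1378}{7}$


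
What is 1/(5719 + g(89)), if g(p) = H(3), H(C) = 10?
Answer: 1/5729 ≈ 0.00017455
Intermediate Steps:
g(p) = 10
1/(5719 + g(89)) = 1/(5719 + 10) = 1/5729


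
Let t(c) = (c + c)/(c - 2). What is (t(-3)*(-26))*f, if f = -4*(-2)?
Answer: -1248/5 ≈ -249.60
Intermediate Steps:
t(c) = 2*c/(-2 + c) (t(c) = (2*c)/(-2 + c) = 2*c/(-2 + c))
f = 8
(t(-3)*(-26))*f = ((2*(-3)/(-2 - 3))*(-26))*8 = ((2*(-3)/(-5))*(-26))*8 = ((2*(-3)*(-⅕))*(-26))*8 = ((6/5)*(-26))*8 = -156/5*8 = -1248/5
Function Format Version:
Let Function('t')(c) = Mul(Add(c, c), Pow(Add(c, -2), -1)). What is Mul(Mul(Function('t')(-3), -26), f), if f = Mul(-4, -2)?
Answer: Rational(-1248, 5) ≈ -249.60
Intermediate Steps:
Function('t')(c) = Mul(2, c, Pow(Add(-2, c), -1)) (Function('t')(c) = Mul(Mul(2, c), Pow(Add(-2, c), -1)) = Mul(2, c, Pow(Add(-2, c), -1)))
f = 8
Mul(Mul(Function('t')(-3), -26), f) = Mul(Mul(Mul(2, -3, Pow(Add(-2, -3), -1)), -26), 8) = Mul(Mul(Mul(2, -3, Pow(-5, -1)), -26), 8) = Mul(Mul(Mul(2, -3, Rational(-1, 5)), -26), 8) = Mul(Mul(Rational(6, 5), -26), 8) = Mul(Rational(-156, 5), 8) = Rational(-1248, 5)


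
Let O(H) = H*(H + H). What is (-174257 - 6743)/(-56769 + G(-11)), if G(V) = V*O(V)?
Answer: 181000/59431 ≈ 3.0455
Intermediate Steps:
O(H) = 2*H**2 (O(H) = H*(2*H) = 2*H**2)
G(V) = 2*V**3 (G(V) = V*(2*V**2) = 2*V**3)
(-174257 - 6743)/(-56769 + G(-11)) = (-174257 - 6743)/(-56769 + 2*(-11)**3) = -181000/(-56769 + 2*(-1331)) = -181000/(-56769 - 2662) = -181000/(-59431) = -181000*(-1/59431) = 181000/59431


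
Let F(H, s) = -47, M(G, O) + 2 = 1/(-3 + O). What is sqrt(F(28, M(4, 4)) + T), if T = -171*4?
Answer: I*sqrt(731) ≈ 27.037*I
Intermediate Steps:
M(G, O) = -2 + 1/(-3 + O)
T = -684
sqrt(F(28, M(4, 4)) + T) = sqrt(-47 - 684) = sqrt(-731) = I*sqrt(731)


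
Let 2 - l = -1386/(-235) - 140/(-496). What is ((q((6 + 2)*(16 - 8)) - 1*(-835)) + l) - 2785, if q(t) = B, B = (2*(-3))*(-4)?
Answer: -56245449/29140 ≈ -1930.2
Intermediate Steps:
B = 24 (B = -6*(-4) = 24)
q(t) = 24
l = -121809/29140 (l = 2 - (-1386/(-235) - 140/(-496)) = 2 - (-1386*(-1/235) - 140*(-1/496)) = 2 - (1386/235 + 35/124) = 2 - 1*180089/29140 = 2 - 180089/29140 = -121809/29140 ≈ -4.1801)
((q((6 + 2)*(16 - 8)) - 1*(-835)) + l) - 2785 = ((24 - 1*(-835)) - 121809/29140) - 2785 = ((24 + 835) - 121809/29140) - 2785 = (859 - 121809/29140) - 2785 = 24909451/29140 - 2785 = -56245449/29140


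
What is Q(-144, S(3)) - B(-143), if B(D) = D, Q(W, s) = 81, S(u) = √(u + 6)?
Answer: 224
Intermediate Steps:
S(u) = √(6 + u)
Q(-144, S(3)) - B(-143) = 81 - 1*(-143) = 81 + 143 = 224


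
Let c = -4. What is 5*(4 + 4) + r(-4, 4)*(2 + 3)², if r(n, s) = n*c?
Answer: 440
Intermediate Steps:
r(n, s) = -4*n (r(n, s) = n*(-4) = -4*n)
5*(4 + 4) + r(-4, 4)*(2 + 3)² = 5*(4 + 4) + (-4*(-4))*(2 + 3)² = 5*8 + 16*5² = 40 + 16*25 = 40 + 400 = 440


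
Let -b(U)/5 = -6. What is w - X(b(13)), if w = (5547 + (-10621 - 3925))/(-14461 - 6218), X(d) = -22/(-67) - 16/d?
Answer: 4434623/6927465 ≈ 0.64015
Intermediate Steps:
b(U) = 30 (b(U) = -5*(-6) = 30)
X(d) = 22/67 - 16/d (X(d) = -22*(-1/67) - 16/d = 22/67 - 16/d)
w = 8999/20679 (w = (5547 - 14546)/(-20679) = -8999*(-1/20679) = 8999/20679 ≈ 0.43518)
w - X(b(13)) = 8999/20679 - (22/67 - 16/30) = 8999/20679 - (22/67 - 16*1/30) = 8999/20679 - (22/67 - 8/15) = 8999/20679 - 1*(-206/1005) = 8999/20679 + 206/1005 = 4434623/6927465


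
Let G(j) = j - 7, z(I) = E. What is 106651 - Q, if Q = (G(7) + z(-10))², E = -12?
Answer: 106507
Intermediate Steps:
z(I) = -12
G(j) = -7 + j
Q = 144 (Q = ((-7 + 7) - 12)² = (0 - 12)² = (-12)² = 144)
106651 - Q = 106651 - 1*144 = 106651 - 144 = 106507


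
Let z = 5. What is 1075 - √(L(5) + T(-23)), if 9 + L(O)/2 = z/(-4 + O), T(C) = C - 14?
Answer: 1075 - 3*I*√5 ≈ 1075.0 - 6.7082*I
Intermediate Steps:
T(C) = -14 + C
L(O) = -18 + 10/(-4 + O) (L(O) = -18 + 2*(5/(-4 + O)) = -18 + 10/(-4 + O))
1075 - √(L(5) + T(-23)) = 1075 - √(2*(41 - 9*5)/(-4 + 5) + (-14 - 23)) = 1075 - √(2*(41 - 45)/1 - 37) = 1075 - √(2*1*(-4) - 37) = 1075 - √(-8 - 37) = 1075 - √(-45) = 1075 - 3*I*√5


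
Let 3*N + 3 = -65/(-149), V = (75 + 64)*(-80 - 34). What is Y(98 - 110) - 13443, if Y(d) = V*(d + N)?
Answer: 28347365/149 ≈ 1.9025e+5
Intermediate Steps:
V = -15846 (V = 139*(-114) = -15846)
N = -382/447 (N = -1 + (-65/(-149))/3 = -1 + (-65*(-1/149))/3 = -1 + (1/3)*(65/149) = -1 + 65/447 = -382/447 ≈ -0.85459)
Y(d) = 2017724/149 - 15846*d (Y(d) = -15846*(d - 382/447) = -15846*(-382/447 + d) = 2017724/149 - 15846*d)
Y(98 - 110) - 13443 = (2017724/149 - 15846*(98 - 110)) - 13443 = (2017724/149 - 15846*(-12)) - 13443 = (2017724/149 + 190152) - 13443 = 30350372/149 - 13443 = 28347365/149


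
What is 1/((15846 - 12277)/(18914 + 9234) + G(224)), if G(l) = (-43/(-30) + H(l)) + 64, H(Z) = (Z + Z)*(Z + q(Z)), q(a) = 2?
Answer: 422220/42776611357 ≈ 9.8703e-6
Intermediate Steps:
H(Z) = 2*Z*(2 + Z) (H(Z) = (Z + Z)*(Z + 2) = (2*Z)*(2 + Z) = 2*Z*(2 + Z))
G(l) = 1963/30 + 2*l*(2 + l) (G(l) = (-43/(-30) + 2*l*(2 + l)) + 64 = (-43*(-1/30) + 2*l*(2 + l)) + 64 = (43/30 + 2*l*(2 + l)) + 64 = 1963/30 + 2*l*(2 + l))
1/((15846 - 12277)/(18914 + 9234) + G(224)) = 1/((15846 - 12277)/(18914 + 9234) + (1963/30 + 2*224*(2 + 224))) = 1/(3569/28148 + (1963/30 + 2*224*226)) = 1/(3569*(1/28148) + (1963/30 + 101248)) = 1/(3569/28148 + 3039403/30) = 1/(42776611357/422220) = 422220/42776611357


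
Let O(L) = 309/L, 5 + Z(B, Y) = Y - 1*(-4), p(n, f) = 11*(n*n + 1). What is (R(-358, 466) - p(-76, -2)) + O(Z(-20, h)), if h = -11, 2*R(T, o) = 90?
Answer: -254111/4 ≈ -63528.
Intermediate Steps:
p(n, f) = 11 + 11*n**2 (p(n, f) = 11*(n**2 + 1) = 11*(1 + n**2) = 11 + 11*n**2)
R(T, o) = 45 (R(T, o) = (1/2)*90 = 45)
Z(B, Y) = -1 + Y (Z(B, Y) = -5 + (Y - 1*(-4)) = -5 + (Y + 4) = -5 + (4 + Y) = -1 + Y)
(R(-358, 466) - p(-76, -2)) + O(Z(-20, h)) = (45 - (11 + 11*(-76)**2)) + 309/(-1 - 11) = (45 - (11 + 11*5776)) + 309/(-12) = (45 - (11 + 63536)) + 309*(-1/12) = (45 - 1*63547) - 103/4 = (45 - 63547) - 103/4 = -63502 - 103/4 = -254111/4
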